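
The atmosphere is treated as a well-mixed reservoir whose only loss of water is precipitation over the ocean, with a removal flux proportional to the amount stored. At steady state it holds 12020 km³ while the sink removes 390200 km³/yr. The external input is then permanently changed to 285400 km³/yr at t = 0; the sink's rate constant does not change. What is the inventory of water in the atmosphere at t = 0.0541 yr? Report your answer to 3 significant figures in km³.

9350 km³

τ = M₀/F₀ = 12020/390200 = 0.03080 yr; rate constant k = 1/τ.
New steady state M_∞ = F₁/k = F₁·τ = 285400 × 0.03080 = 8791.7 km³.
M(t) = M_∞ + (M₀ − M_∞)·e^(−t/τ); t/τ = 0.0541/0.03080 = 1.756, so e^(−t/τ) = 0.1727.
M(t) = 8791.7 + 3228 × 0.1727 = 9349.2 km³.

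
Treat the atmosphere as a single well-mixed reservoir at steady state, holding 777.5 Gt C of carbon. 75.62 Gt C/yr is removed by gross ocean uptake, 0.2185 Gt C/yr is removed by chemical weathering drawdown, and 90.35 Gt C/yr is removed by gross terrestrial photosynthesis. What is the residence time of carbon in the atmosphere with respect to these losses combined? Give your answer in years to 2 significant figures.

4.7 yr

Total removal = 75.62 + 0.2185 + 90.35 = 166.19 Gt C/yr.
τ = M / ΣF_out = 777.5 / 166.19 = 4.678 yr.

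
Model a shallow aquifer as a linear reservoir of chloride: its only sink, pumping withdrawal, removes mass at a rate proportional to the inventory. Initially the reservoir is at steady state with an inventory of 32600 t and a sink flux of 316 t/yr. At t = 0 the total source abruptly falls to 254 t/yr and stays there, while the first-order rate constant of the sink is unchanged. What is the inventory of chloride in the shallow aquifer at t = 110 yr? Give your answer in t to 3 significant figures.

The sink rate constant is k = F₀/M₀ = 316/32600 = 0.009693 yr⁻¹.
Solving dM/dt = F₁ − kM with M(0) = M₀ gives M(t) = F₁/k + (M₀ − F₁/k)·e^(−kt).
F₁/k = 254/0.009693 = 26204 t; kt = 0.009693 × 110 = 1.066, e^(−kt) = 0.3443.
M(110) = 26204 + (32600 − 26204) × 0.3443 = 26204 + 2202 = 28406 t.

28400 t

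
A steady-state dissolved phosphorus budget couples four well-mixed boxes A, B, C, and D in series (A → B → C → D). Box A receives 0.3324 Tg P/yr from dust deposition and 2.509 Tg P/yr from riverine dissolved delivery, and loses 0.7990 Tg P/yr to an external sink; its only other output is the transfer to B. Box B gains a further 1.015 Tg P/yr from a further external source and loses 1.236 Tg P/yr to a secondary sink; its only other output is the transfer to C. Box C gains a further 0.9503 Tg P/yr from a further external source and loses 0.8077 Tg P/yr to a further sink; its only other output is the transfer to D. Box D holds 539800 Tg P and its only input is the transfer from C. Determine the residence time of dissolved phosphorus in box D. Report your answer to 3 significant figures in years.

275000 yr

Box A: F(A→B) = (0.3324 + 2.509) − 0.7990 = 2.0424 Tg P/yr.
Box B: F(B→C) = (2.0424 + 1.015) − 1.236 = 1.8214 Tg P/yr.
Box C: F(C→D) = (1.8214 + 0.9503) − 0.8077 = 1.9640 Tg P/yr.
Box D throughput = its input = 1.9640 Tg P/yr; τ = 539800 / 1.9640 = 274800 yr.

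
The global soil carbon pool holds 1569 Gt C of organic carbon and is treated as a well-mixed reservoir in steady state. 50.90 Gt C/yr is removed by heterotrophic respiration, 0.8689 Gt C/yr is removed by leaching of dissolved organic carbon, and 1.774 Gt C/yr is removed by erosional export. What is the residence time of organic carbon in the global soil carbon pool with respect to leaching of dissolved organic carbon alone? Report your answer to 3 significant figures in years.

1810 yr

Residence time with respect to a single sink: τ = M / F_sink.
τ = 1569 / 0.8689 = 1806 yr.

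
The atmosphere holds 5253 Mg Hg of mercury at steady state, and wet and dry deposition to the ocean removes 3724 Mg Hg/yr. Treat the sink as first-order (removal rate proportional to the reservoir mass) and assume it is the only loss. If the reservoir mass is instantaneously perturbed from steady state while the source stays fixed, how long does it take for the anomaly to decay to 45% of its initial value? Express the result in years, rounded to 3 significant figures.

1.13 yr

For a linear reservoir the anomaly decays as exp(−t/τ) with τ = M/F = 5253/3724 = 1.411 yr.
exp(−t/τ) = 0.45 ⇒ t = −τ ln(0.45) = 1.411 × 0.7985 = 1.126 yr.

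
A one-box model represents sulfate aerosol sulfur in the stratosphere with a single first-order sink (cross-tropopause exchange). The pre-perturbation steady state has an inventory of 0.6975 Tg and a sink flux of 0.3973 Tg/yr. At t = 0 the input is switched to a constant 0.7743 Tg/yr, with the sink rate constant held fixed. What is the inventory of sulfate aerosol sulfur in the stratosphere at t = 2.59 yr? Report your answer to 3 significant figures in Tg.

Residence time τ = M₀/F₀ = 1.756 yr. The eventual steady state is M_∞ = M₀·(F₁/F₀) = 0.6975 × 0.7743/0.3973 = 1.3594 Tg.
The anomaly ΔM(t) = M(t) − M_∞ decays as ΔM₀·e^(−t/τ) with ΔM₀ = 0.6975 − 1.3594 = −0.6619 Tg.
At t = 2.59 yr, e^(−t/τ) = e^(−1.475) = 0.2287, so ΔM = −0.1514 Tg and M = 1.3594 − 0.1514 = 1.2080 Tg.

1.21 Tg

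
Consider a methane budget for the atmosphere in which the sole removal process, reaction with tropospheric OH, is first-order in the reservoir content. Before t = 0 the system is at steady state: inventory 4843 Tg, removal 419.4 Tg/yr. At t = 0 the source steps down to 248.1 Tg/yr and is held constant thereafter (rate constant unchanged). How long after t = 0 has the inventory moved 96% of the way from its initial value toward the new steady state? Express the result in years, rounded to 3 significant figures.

37.2 yr

τ = M₀/F₀ = 4843/419.4 = 11.55 yr.
The remaining gap fraction is e^(−t/τ); 96% covered ⇒ e^(−t/τ) = 0.0400.
t = −τ ln(0.0400) = 11.55 × 3.219 = 37.17 yr.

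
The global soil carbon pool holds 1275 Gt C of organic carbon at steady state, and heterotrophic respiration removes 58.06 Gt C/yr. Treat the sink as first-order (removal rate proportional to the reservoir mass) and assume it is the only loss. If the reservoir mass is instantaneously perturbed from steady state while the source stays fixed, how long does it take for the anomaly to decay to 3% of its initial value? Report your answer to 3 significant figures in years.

For a linear reservoir the anomaly decays as exp(−t/τ) with τ = M/F = 1275/58.06 = 21.96 yr.
exp(−t/τ) = 0.03 ⇒ t = −τ ln(0.03) = 21.96 × 3.507 = 77.00 yr.

77.0 yr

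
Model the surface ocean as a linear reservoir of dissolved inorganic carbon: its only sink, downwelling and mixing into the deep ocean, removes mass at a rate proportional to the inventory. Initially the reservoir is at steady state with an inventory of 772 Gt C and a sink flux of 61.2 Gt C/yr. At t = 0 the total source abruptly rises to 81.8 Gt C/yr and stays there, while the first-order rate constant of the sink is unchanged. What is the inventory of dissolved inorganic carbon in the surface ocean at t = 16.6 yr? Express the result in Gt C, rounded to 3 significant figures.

962 Gt C

Residence time τ = M₀/F₀ = 12.61 yr. The eventual steady state is M_∞ = M₀·(F₁/F₀) = 772 × 81.8/61.2 = 1031.9 Gt C.
The anomaly ΔM(t) = M(t) − M_∞ decays as ΔM₀·e^(−t/τ) with ΔM₀ = 772 − 1031.9 = −259.9 Gt C.
At t = 16.6 yr, e^(−t/τ) = e^(−1.316) = 0.2682, so ΔM = −69.70 Gt C and M = 1031.9 − 69.70 = 962.16 Gt C.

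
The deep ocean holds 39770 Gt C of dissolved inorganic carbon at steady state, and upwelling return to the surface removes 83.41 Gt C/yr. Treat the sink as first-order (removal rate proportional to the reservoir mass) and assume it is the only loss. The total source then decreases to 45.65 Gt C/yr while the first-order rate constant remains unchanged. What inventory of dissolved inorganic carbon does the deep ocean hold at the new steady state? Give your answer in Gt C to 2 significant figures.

22000 Gt C

Rate constant k = F/M = 83.41 / 39770 = 0.002097 yr⁻¹.
At the new steady state, source = k·M_new ⇒ M_new = 45.65 / 0.002097 = 21770 Gt C.
(Equivalently M_new = M × F_new/F_old = 39770 × 45.65/83.41.)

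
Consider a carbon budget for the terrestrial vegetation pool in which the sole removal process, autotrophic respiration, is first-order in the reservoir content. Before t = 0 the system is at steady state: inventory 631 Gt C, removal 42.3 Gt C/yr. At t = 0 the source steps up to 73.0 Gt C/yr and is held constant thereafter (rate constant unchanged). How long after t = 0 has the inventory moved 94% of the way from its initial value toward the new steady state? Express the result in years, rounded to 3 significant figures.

τ = M₀/F₀ = 631/42.3 = 14.92 yr.
The remaining gap fraction is e^(−t/τ); 94% covered ⇒ e^(−t/τ) = 0.0600.
t = −τ ln(0.0600) = 14.92 × 2.813 = 41.97 yr.

42.0 yr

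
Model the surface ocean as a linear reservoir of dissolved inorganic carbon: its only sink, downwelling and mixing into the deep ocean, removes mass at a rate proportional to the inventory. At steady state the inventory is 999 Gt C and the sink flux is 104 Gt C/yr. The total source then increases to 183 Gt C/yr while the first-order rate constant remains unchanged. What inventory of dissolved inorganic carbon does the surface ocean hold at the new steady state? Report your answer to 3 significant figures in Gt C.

Rate constant k = F/M = 104 / 999 = 0.1041 yr⁻¹.
At the new steady state, source = k·M_new ⇒ M_new = 183 / 0.1041 = 1758 Gt C.
(Equivalently M_new = M × F_new/F_old = 999 × 183/104.)

1760 Gt C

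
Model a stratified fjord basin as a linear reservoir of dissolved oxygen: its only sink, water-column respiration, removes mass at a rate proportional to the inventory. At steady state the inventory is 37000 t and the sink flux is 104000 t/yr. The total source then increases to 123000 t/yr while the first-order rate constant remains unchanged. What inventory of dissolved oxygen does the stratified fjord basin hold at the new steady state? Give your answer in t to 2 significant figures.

44000 t

Rate constant k = F/M = 104000 / 37000 = 2.811 yr⁻¹.
At the new steady state, source = k·M_new ⇒ M_new = 123000 / 2.811 = 43760 t.
(Equivalently M_new = M × F_new/F_old = 37000 × 123000/104000.)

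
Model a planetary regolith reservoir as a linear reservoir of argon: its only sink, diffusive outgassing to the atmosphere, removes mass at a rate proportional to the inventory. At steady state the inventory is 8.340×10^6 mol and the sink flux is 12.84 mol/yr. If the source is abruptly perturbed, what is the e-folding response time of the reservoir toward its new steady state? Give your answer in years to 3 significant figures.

650000 yr

For a linear reservoir the response time equals the residence time τ = M/F.
τ = 8.340×10^6 / 12.84 = 649500 yr.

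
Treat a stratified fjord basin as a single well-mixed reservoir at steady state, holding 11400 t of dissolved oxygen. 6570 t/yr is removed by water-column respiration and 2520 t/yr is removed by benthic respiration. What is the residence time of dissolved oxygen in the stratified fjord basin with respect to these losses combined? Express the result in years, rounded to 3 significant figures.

Total removal = 6570 + 2520 = 9090.0 t/yr.
τ = M / ΣF_out = 11400 / 9090.0 = 1.254 yr.

1.25 yr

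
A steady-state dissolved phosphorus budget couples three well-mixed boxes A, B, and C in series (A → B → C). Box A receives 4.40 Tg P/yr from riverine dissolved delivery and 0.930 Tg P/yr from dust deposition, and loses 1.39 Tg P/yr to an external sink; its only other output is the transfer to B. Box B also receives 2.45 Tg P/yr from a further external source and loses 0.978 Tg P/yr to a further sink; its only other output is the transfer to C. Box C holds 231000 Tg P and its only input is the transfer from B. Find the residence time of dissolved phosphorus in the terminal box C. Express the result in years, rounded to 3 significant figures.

42700 yr

Box A: F(A→B) = (4.40 + 0.930) − 1.39 = 3.9400 Tg P/yr.
Box B: F(B→C) = (3.9400 + 2.45) − 0.978 = 5.4120 Tg P/yr.
Box C throughput = its input = 5.4120 Tg P/yr; τ = 231000 / 5.4120 = 42680 yr.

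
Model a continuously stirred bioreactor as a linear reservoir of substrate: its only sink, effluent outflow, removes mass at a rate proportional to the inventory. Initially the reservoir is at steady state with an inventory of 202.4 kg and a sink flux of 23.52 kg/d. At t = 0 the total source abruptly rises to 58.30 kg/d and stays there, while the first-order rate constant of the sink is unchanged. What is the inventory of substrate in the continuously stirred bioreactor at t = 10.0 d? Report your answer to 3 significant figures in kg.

τ = M₀/F₀ = 202.4/23.52 = 8.605 d; rate constant k = 1/τ.
New steady state M_∞ = F₁/k = F₁·τ = 58.30 × 8.605 = 501.70 kg.
M(t) = M_∞ + (M₀ − M_∞)·e^(−t/τ); t/τ = 10.0/8.605 = 1.162, so e^(−t/τ) = 0.3128.
M(t) = 501.70 − 299.3 × 0.3128 = 408.06 kg.

408 kg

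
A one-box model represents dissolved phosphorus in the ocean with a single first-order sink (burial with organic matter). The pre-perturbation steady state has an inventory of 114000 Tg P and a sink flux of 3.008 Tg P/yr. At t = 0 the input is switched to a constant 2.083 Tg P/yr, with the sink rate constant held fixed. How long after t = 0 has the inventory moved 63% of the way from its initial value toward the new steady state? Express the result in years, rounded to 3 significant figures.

37700 yr

τ = M₀/F₀ = 114000/3.008 = 37900 yr.
The remaining gap fraction is e^(−t/τ); 63% covered ⇒ e^(−t/τ) = 0.370.
t = −τ ln(0.370) = 37900 × 0.9943 = 37680 yr.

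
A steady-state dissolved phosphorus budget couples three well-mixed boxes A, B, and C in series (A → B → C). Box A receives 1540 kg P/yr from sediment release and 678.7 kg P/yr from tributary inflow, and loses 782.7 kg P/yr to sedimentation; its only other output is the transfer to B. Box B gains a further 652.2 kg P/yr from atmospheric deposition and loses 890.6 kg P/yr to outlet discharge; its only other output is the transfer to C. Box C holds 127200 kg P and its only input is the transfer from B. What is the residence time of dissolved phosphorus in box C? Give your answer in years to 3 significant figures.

Box A: F(A→B) = (1540 + 678.7) − 782.7 = 1436.0 kg P/yr.
Box B: F(B→C) = (1436.0 + 652.2) − 890.6 = 1197.6 kg P/yr.
Box C throughput = its input = 1197.6 kg P/yr; τ = 127200 / 1197.6 = 106.2 yr.

106 yr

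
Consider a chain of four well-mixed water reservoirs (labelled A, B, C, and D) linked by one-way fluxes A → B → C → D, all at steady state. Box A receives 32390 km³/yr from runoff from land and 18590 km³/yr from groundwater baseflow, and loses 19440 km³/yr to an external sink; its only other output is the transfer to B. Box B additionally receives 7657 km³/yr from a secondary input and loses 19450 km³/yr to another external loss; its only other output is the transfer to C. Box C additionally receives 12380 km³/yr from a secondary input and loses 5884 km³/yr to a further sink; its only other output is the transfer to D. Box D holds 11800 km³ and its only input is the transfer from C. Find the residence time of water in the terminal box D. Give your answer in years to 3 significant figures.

0.450 yr

Box A: F(A→B) = (32390 + 18590) − 19440 = 31540 km³/yr.
Box B: F(B→C) = (31540 + 7657) − 19450 = 19747 km³/yr.
Box C: F(C→D) = (19747 + 12380) − 5884 = 26243 km³/yr.
Box D throughput = its input = 26243 km³/yr; τ = 11800 / 26243 = 0.4496 yr.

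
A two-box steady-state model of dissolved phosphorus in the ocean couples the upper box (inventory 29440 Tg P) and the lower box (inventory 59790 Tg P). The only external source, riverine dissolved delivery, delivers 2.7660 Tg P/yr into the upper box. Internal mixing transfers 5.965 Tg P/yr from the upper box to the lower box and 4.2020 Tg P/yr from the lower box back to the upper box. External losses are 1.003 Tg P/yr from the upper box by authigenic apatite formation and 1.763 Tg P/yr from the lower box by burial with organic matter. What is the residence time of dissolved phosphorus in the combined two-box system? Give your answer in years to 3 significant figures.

For the system as a whole, the A↔B exchange is internal and contributes nothing to the throughput; only the external sinks remove mass.
M_total = 29440 + 59790 = 89230 Tg P.
ΣF_external_out = 1.003 + 1.763 = 2.7660 Tg P/yr.
τ = M_total / ΣF_ext = 89230 / 2.7660 = 32260 yr.

32300 yr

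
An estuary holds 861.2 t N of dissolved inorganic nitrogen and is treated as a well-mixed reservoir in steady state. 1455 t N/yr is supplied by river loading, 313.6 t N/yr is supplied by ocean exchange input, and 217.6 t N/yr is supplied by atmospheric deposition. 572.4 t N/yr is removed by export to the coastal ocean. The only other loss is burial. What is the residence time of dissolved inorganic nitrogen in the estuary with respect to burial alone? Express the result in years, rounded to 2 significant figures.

At steady state ΣF_in = ΣF_out.
ΣF_in = 1455 + 313.6 + 217.6 = 1986.2 t N/yr.
Burial flux = ΣF_in − (572.4) = 1986.2 − 572.4 = 1414 t N/yr.
τ = M / F = 861.2 / 1414 = 0.6091 yr.

0.61 yr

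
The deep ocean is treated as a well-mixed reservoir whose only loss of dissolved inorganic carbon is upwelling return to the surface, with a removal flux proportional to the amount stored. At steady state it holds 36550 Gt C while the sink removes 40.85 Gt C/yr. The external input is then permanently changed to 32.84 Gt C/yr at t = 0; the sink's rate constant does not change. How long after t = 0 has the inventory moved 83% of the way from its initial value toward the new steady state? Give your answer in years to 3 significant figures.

τ = M₀/F₀ = 36550/40.85 = 894.7 yr.
The remaining gap fraction is e^(−t/τ); 83% covered ⇒ e^(−t/τ) = 0.170.
t = −τ ln(0.170) = 894.7 × 1.772 = 1585 yr.

1590 yr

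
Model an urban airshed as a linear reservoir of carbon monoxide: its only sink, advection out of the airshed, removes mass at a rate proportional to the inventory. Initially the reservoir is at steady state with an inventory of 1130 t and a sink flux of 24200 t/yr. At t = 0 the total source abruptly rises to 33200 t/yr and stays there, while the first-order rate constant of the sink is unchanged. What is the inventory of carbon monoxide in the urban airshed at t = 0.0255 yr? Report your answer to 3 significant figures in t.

Residence time τ = M₀/F₀ = 0.04669 yr. The eventual steady state is M_∞ = M₀·(F₁/F₀) = 1130 × 33200/24200 = 1550.2 t.
The anomaly ΔM(t) = M(t) − M_∞ decays as ΔM₀·e^(−t/τ) with ΔM₀ = 1130 − 1550.2 = −420.2 t.
At t = 0.0255 yr, e^(−t/τ) = e^(−0.5461) = 0.5792, so ΔM = −243.4 t and M = 1550.2 − 243.4 = 1306.8 t.

1310 t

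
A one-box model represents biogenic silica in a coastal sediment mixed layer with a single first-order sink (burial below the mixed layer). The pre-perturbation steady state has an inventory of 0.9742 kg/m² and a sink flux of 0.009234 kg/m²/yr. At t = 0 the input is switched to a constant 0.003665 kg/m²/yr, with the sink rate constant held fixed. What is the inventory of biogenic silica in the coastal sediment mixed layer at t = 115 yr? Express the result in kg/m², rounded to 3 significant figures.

Residence time τ = M₀/F₀ = 105.5 yr. The eventual steady state is M_∞ = M₀·(F₁/F₀) = 0.9742 × 0.003665/0.009234 = 0.38666 kg/m².
The anomaly ΔM(t) = M(t) − M_∞ decays as ΔM₀·e^(−t/τ) with ΔM₀ = 0.9742 − 0.38666 = 0.5875 kg/m².
At t = 115 yr, e^(−t/τ) = e^(−1.090) = 0.3362, so ΔM = 0.1975 kg/m² and M = 0.38666 + 0.1975 = 0.58420 kg/m².

0.584 kg/m²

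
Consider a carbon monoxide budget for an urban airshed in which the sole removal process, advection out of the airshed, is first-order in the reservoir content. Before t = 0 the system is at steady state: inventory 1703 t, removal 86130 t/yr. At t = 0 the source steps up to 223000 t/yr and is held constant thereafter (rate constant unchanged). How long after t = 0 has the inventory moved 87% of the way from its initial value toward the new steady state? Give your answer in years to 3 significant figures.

τ = M₀/F₀ = 1703/86130 = 0.01977 yr.
The remaining gap fraction is e^(−t/τ); 87% covered ⇒ e^(−t/τ) = 0.130.
t = −τ ln(0.130) = 0.01977 × 2.040 = 0.04034 yr.

0.0403 yr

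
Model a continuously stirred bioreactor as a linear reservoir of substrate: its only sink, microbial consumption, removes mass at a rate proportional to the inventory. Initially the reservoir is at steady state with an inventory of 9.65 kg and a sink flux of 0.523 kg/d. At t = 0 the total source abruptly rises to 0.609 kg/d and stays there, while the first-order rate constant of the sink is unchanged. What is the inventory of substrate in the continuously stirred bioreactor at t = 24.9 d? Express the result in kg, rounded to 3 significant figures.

The sink rate constant is k = F₀/M₀ = 0.523/9.65 = 0.05420 d⁻¹.
Solving dM/dt = F₁ − kM with M(0) = M₀ gives M(t) = F₁/k + (M₀ − F₁/k)·e^(−kt).
F₁/k = 0.609/0.05420 = 11.237 kg; kt = 0.05420 × 24.9 = 1.350, e^(−kt) = 0.2594.
M(24.9) = 11.237 + (9.65 − 11.237) × 0.2594 = 11.237 − 0.4116 = 10.825 kg.

10.8 kg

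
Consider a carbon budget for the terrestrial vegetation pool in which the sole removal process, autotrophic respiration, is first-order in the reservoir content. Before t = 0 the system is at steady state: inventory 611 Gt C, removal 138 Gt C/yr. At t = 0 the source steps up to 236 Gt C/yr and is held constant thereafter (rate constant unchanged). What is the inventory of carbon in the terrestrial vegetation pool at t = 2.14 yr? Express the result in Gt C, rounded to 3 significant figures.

Residence time τ = M₀/F₀ = 4.428 yr. The eventual steady state is M_∞ = M₀·(F₁/F₀) = 611 × 236/138 = 1044.9 Gt C.
The anomaly ΔM(t) = M(t) − M_∞ decays as ΔM₀·e^(−t/τ) with ΔM₀ = 611 − 1044.9 = −433.9 Gt C.
At t = 2.14 yr, e^(−t/τ) = e^(−0.4833) = 0.6167, so ΔM = −267.6 Gt C and M = 1044.9 − 267.6 = 777.30 Gt C.

777 Gt C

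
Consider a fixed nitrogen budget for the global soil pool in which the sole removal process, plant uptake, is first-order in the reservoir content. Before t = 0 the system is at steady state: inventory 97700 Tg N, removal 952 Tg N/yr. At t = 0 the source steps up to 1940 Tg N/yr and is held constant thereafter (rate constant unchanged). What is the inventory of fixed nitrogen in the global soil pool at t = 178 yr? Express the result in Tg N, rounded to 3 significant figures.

τ = M₀/F₀ = 97700/952 = 102.6 yr; rate constant k = 1/τ.
New steady state M_∞ = F₁/k = F₁·τ = 1940 × 102.6 = 199090 Tg N.
M(t) = M_∞ + (M₀ − M_∞)·e^(−t/τ); t/τ = 178/102.6 = 1.734, so e^(−t/τ) = 0.1765.
M(t) = 199090 − 101400 × 0.1765 = 181200 Tg N.

181000 Tg N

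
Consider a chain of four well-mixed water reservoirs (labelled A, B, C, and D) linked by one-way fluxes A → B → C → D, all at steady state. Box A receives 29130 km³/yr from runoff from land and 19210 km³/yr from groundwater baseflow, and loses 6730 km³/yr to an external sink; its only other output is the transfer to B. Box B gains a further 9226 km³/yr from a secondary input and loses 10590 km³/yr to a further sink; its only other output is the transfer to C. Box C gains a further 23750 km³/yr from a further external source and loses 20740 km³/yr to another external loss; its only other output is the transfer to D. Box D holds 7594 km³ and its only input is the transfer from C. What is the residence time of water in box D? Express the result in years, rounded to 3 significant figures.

0.176 yr

Box A: F(A→B) = (29130 + 19210) − 6730 = 41610 km³/yr.
Box B: F(B→C) = (41610 + 9226) − 10590 = 40246 km³/yr.
Box C: F(C→D) = (40246 + 23750) − 20740 = 43256 km³/yr.
Box D throughput = its input = 43256 km³/yr; τ = 7594 / 43256 = 0.1756 yr.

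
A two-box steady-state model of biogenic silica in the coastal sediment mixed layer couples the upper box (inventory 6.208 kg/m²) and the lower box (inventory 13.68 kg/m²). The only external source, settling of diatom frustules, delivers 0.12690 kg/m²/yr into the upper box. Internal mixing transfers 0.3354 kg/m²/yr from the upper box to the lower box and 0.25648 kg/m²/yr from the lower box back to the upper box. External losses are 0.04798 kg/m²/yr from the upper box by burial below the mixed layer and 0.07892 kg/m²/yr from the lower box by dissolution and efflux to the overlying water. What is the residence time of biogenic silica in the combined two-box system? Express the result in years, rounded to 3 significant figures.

Residence time in the combined system uses the total inventory and the total *external* removal — internal exchanges between the two boxes cancel.
M_total = 6.208 + 13.68 = 19.888 kg/m².
ΣF_external_out = 0.04798 + 0.07892 = 0.12690 kg/m²/yr.
τ = M_total / ΣF_ext = 19.888 / 0.12690 = 156.7 yr.

157 yr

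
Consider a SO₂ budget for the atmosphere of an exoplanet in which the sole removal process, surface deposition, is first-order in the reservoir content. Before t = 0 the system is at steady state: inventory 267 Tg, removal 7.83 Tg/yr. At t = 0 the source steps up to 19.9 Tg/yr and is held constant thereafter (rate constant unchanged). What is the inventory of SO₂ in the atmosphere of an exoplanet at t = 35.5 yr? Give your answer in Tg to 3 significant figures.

533 Tg

Residence time τ = M₀/F₀ = 34.10 yr. The eventual steady state is M_∞ = M₀·(F₁/F₀) = 267 × 19.9/7.83 = 678.58 Tg.
The anomaly ΔM(t) = M(t) − M_∞ decays as ΔM₀·e^(−t/τ) with ΔM₀ = 267 − 678.58 = −411.6 Tg.
At t = 35.5 yr, e^(−t/τ) = e^(−1.041) = 0.3531, so ΔM = −145.3 Tg and M = 678.58 − 145.3 = 533.26 Tg.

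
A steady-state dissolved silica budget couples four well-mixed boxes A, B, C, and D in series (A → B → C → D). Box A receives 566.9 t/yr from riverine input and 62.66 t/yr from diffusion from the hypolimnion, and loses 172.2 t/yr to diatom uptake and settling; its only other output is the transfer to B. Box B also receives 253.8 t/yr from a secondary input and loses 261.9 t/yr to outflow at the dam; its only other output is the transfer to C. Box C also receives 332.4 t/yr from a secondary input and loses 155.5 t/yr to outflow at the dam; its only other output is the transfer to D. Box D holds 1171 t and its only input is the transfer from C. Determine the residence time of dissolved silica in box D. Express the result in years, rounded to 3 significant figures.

Box A: F(A→B) = (566.9 + 62.66) − 172.2 = 457.36 t/yr.
Box B: F(B→C) = (457.36 + 253.8) − 261.9 = 449.26 t/yr.
Box C: F(C→D) = (449.26 + 332.4) − 155.5 = 626.16 t/yr.
Box D throughput = its input = 626.16 t/yr; τ = 1171 / 626.16 = 1.870 yr.

1.87 yr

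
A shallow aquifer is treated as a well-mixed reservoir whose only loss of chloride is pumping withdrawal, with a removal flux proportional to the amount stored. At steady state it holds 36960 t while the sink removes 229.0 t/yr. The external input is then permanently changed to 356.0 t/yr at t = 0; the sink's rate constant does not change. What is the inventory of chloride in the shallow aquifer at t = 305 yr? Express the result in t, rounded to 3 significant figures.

The sink rate constant is k = F₀/M₀ = 229.0/36960 = 0.006196 yr⁻¹.
Solving dM/dt = F₁ − kM with M(0) = M₀ gives M(t) = F₁/k + (M₀ − F₁/k)·e^(−kt).
F₁/k = 356.0/0.006196 = 57457 t; kt = 0.006196 × 305 = 1.890, e^(−kt) = 0.1511.
M(305) = 57457 + (36960 − 57457) × 0.1511 = 57457 − 3097 = 54360 t.

54400 t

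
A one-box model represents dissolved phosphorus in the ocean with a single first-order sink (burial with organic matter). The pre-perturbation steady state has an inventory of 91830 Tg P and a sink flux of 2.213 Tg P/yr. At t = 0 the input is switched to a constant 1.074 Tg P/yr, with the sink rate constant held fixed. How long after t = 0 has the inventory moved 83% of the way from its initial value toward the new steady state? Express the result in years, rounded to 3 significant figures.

τ = M₀/F₀ = 91830/2.213 = 41500 yr.
The remaining gap fraction is e^(−t/τ); 83% covered ⇒ e^(−t/τ) = 0.170.
t = −τ ln(0.170) = 41500 × 1.772 = 73530 yr.

73500 yr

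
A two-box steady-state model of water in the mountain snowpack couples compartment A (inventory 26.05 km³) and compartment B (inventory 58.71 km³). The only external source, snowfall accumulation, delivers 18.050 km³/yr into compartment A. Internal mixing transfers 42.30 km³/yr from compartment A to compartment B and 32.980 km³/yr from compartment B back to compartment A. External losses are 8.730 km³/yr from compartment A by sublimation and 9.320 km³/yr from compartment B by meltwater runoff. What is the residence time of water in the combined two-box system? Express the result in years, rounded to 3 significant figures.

4.70 yr

For the system as a whole, the A↔B exchange is internal and contributes nothing to the throughput; only the external sinks remove mass.
M_total = 26.05 + 58.71 = 84.760 km³.
ΣF_external_out = 8.730 + 9.320 = 18.050 km³/yr.
τ = M_total / ΣF_ext = 84.760 / 18.050 = 4.696 yr.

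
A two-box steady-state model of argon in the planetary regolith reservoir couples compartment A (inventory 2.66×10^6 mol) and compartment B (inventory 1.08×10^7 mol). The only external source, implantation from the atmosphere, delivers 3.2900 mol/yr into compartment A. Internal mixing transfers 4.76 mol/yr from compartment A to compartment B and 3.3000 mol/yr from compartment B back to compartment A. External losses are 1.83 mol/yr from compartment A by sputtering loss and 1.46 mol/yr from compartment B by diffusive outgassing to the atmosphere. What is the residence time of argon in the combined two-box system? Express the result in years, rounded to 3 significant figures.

4.09×10^6 yr

Treat the two boxes together as one reservoir: the mixing fluxes between them are internal recycling, so τ = ΣM / Σ(external losses).
M_total = 2.66×10^6 + 1.08×10^7 = 1.3460×10^7 mol.
ΣF_external_out = 1.83 + 1.46 = 3.2900 mol/yr.
τ = M_total / ΣF_ext = 1.3460×10^7 / 3.2900 = 4.091×10^6 yr.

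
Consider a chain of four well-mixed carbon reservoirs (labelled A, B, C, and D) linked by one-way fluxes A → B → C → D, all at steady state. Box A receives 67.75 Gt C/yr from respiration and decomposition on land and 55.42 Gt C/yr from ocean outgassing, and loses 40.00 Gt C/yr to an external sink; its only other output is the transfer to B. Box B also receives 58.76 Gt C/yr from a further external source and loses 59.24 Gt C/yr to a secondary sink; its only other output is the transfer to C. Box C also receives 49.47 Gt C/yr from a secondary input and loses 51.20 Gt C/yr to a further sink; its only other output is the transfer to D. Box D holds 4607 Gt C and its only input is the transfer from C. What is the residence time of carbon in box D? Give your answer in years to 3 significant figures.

56.9 yr

Box A: F(A→B) = (67.75 + 55.42) − 40.00 = 83.170 Gt C/yr.
Box B: F(B→C) = (83.170 + 58.76) − 59.24 = 82.690 Gt C/yr.
Box C: F(C→D) = (82.690 + 49.47) − 51.20 = 80.960 Gt C/yr.
Box D throughput = its input = 80.960 Gt C/yr; τ = 4607 / 80.960 = 56.90 yr.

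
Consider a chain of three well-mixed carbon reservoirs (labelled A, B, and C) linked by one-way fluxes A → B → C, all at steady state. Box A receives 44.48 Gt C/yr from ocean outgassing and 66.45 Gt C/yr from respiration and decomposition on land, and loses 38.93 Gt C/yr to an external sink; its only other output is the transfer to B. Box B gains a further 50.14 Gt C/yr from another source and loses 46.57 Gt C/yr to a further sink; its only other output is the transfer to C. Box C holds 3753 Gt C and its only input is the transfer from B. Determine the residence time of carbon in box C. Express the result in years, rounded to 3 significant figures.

49.7 yr

Box A: F(A→B) = (44.48 + 66.45) − 38.93 = 72.000 Gt C/yr.
Box B: F(B→C) = (72.000 + 50.14) − 46.57 = 75.570 Gt C/yr.
Box C throughput = its input = 75.570 Gt C/yr; τ = 3753 / 75.570 = 49.66 yr.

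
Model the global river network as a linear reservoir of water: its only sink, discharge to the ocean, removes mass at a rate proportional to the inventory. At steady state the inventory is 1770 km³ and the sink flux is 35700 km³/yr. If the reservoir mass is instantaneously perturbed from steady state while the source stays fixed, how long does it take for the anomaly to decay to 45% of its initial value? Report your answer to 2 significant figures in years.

For a linear reservoir the anomaly decays as exp(−t/τ) with τ = M/F = 1770/35700 = 0.04958 yr.
exp(−t/τ) = 0.45 ⇒ t = −τ ln(0.45) = 0.04958 × 0.7985 = 0.03959 yr.

0.040 yr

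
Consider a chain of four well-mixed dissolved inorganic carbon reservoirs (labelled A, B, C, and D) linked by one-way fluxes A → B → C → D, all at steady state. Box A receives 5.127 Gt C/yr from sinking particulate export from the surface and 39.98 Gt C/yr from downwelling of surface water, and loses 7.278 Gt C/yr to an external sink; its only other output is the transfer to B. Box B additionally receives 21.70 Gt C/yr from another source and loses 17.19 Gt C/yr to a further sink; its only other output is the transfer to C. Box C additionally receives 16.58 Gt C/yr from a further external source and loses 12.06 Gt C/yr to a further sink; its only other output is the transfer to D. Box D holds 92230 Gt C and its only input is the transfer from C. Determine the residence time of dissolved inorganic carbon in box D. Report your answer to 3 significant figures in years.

Box A: F(A→B) = (5.127 + 39.98) − 7.278 = 37.829 Gt C/yr.
Box B: F(B→C) = (37.829 + 21.70) − 17.19 = 42.339 Gt C/yr.
Box C: F(C→D) = (42.339 + 16.58) − 12.06 = 46.859 Gt C/yr.
Box D throughput = its input = 46.859 Gt C/yr; τ = 92230 / 46.859 = 1968 yr.

1970 yr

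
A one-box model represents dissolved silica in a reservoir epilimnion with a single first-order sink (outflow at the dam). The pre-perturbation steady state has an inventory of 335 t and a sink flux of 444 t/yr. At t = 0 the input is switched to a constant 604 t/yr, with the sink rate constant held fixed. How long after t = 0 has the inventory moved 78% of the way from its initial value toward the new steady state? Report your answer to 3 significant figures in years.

1.14 yr

τ = M₀/F₀ = 335/444 = 0.7545 yr.
The remaining gap fraction is e^(−t/τ); 78% covered ⇒ e^(−t/τ) = 0.220.
t = −τ ln(0.220) = 0.7545 × 1.514 = 1.142 yr.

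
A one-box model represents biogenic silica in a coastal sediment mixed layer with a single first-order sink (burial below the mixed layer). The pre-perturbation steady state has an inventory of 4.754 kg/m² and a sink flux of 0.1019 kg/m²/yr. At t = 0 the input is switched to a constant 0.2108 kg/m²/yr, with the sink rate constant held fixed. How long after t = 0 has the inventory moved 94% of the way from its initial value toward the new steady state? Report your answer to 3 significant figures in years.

τ = M₀/F₀ = 4.754/0.1019 = 46.65 yr.
The remaining gap fraction is e^(−t/τ); 94% covered ⇒ e^(−t/τ) = 0.0600.
t = −τ ln(0.0600) = 46.65 × 2.813 = 131.3 yr.

131 yr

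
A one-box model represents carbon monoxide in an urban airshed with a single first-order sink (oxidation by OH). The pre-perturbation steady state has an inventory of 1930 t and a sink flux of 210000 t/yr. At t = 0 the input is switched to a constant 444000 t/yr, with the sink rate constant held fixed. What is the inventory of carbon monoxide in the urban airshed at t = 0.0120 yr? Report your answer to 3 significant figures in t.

Residence time τ = M₀/F₀ = 0.009190 yr. The eventual steady state is M_∞ = M₀·(F₁/F₀) = 1930 × 444000/210000 = 4080.6 t.
The anomaly ΔM(t) = M(t) − M_∞ decays as ΔM₀·e^(−t/τ) with ΔM₀ = 1930 − 4080.6 = −2151 t.
At t = 0.0120 yr, e^(−t/τ) = e^(−1.306) = 0.2710, so ΔM = −582.8 t and M = 4080.6 − 582.8 = 3497.8 t.

3500 t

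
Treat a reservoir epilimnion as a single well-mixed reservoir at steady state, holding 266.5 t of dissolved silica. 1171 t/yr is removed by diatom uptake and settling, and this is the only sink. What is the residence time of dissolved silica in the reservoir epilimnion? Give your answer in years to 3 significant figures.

0.228 yr

τ = M / F = 266.5 / 1171 = 0.2276 yr.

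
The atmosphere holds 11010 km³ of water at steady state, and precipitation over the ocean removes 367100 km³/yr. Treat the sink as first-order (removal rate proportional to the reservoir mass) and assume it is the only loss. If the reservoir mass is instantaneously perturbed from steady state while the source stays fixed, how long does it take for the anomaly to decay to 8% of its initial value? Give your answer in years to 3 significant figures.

0.0758 yr

For a linear reservoir the anomaly decays as exp(−t/τ) with τ = M/F = 11010/367100 = 0.02999 yr.
exp(−t/τ) = 0.08 ⇒ t = −τ ln(0.08) = 0.02999 × 2.526 = 0.07575 yr.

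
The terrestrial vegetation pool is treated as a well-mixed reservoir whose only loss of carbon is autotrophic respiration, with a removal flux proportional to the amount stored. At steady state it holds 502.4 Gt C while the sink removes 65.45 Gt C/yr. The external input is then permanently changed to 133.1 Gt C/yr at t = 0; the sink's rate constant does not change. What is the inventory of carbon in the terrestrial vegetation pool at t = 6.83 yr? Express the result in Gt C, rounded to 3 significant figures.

808 Gt C

τ = M₀/F₀ = 502.4/65.45 = 7.676 yr; rate constant k = 1/τ.
New steady state M_∞ = F₁/k = F₁·τ = 133.1 × 7.676 = 1021.7 Gt C.
M(t) = M_∞ + (M₀ − M_∞)·e^(−t/τ); t/τ = 6.83/7.676 = 0.8898, so e^(−t/τ) = 0.4107.
M(t) = 1021.7 − 519.3 × 0.4107 = 808.39 Gt C.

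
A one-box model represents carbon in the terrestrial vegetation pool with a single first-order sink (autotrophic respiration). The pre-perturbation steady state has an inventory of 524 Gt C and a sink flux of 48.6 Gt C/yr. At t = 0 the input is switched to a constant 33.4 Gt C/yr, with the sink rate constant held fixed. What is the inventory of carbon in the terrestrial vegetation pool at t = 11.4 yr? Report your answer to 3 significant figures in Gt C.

Residence time τ = M₀/F₀ = 10.78 yr. The eventual steady state is M_∞ = M₀·(F₁/F₀) = 524 × 33.4/48.6 = 360.12 Gt C.
The anomaly ΔM(t) = M(t) − M_∞ decays as ΔM₀·e^(−t/τ) with ΔM₀ = 524 − 360.12 = 163.9 Gt C.
At t = 11.4 yr, e^(−t/τ) = e^(−1.057) = 0.3474, so ΔM = 56.93 Gt C and M = 360.12 + 56.93 = 417.05 Gt C.

417 Gt C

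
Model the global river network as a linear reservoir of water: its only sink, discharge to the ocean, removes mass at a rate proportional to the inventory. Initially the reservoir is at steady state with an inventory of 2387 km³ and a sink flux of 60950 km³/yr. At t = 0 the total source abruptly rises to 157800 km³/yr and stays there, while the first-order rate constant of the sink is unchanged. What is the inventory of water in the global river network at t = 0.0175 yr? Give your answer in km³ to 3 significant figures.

3750 km³

τ = M₀/F₀ = 2387/60950 = 0.03916 yr; rate constant k = 1/τ.
New steady state M_∞ = F₁/k = F₁·τ = 157800 × 0.03916 = 6180.0 km³.
M(t) = M_∞ + (M₀ − M_∞)·e^(−t/τ); t/τ = 0.0175/0.03916 = 0.4468, so e^(−t/τ) = 0.6396.
M(t) = 6180.0 − 3793 × 0.6396 = 3753.8 km³.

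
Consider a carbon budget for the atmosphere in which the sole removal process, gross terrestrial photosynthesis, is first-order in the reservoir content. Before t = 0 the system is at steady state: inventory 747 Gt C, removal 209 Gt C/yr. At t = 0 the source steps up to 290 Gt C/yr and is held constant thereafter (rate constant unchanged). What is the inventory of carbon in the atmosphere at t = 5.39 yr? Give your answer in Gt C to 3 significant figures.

τ = M₀/F₀ = 747/209 = 3.574 yr; rate constant k = 1/τ.
New steady state M_∞ = F₁/k = F₁·τ = 290 × 3.574 = 1036.5 Gt C.
M(t) = M_∞ + (M₀ − M_∞)·e^(−t/τ); t/τ = 5.39/3.574 = 1.508, so e^(−t/τ) = 0.2213.
M(t) = 1036.5 − 289.5 × 0.2213 = 972.43 Gt C.

972 Gt C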